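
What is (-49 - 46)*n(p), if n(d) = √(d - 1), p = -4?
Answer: -95*I*√5 ≈ -212.43*I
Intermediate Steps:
n(d) = √(-1 + d)
(-49 - 46)*n(p) = (-49 - 46)*√(-1 - 4) = -95*I*√5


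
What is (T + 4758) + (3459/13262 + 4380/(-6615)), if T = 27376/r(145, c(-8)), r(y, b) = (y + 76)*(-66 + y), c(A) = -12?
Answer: 485957059682501/102109694778 ≈ 4759.2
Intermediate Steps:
r(y, b) = (-66 + y)*(76 + y) (r(y, b) = (76 + y)*(-66 + y) = (-66 + y)*(76 + y))
T = 27376/17459 (T = 27376/(-5016 + 145² + 10*145) = 27376/(-5016 + 21025 + 1450) = 27376/17459 ≈ 1.5680)
(T + 4758) + (3459/13262 + 4380/(-6615)) = (27376/17459 + 4758) + (3459/13262 + 4380/(-6615)) = 83097298/17459 + (3459*(1/13262) + 4380*(-1/6615)) = 83097298/17459 + (3459/13262 - 292/441) = 83097298/17459 - 2347085/5848542 = 485957059682501/102109694778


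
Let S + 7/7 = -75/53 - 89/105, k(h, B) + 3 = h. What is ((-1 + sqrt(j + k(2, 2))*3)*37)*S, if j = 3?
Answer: 671809/5565 - 671809*sqrt(2)/1855 ≈ -391.45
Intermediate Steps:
k(h, B) = -3 + h
S = -18157/5565 (S = -1 + (-75/53 - 89/105) = -1 - 12592/5565 = -18157/5565 ≈ -3.2627)
((-1 + sqrt(j + k(2, 2))*3)*37)*S = ((-1 + sqrt(3 + (-3 + 2))*3)*37)*(-18157/5565) = ((-1 + sqrt(3 - 1)*3)*37)*(-18157/5565) = ((-1 + sqrt(2)*3)*37)*(-18157/5565) = ((-1 + 3*sqrt(2))*37)*(-18157/5565) = (-37 + 111*sqrt(2))*(-18157/5565) = 671809/5565 - 671809*sqrt(2)/1855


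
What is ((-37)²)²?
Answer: 1874161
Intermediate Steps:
((-37)²)² = 1369² = 1874161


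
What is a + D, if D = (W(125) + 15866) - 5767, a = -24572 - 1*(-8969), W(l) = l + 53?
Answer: -5326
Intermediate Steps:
W(l) = 53 + l
a = -15603 (a = -24572 + 8969 = -15603)
D = 10277 (D = ((53 + 125) + 15866) - 5767 = (178 + 15866) - 5767 = 16044 - 5767 = 10277)
a + D = -15603 + 10277 = -5326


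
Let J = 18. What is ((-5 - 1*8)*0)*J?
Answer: 0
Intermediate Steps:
((-5 - 1*8)*0)*J = ((-5 - 1*8)*0)*18 = ((-5 - 8)*0)*18 = -13*0*18 = 0*18 = 0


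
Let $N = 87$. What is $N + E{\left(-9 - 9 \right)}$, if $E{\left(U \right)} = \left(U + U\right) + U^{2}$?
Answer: $375$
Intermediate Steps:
$E{\left(U \right)} = U^{2} + 2 U$ ($E{\left(U \right)} = 2 U + U^{2} = U^{2} + 2 U$)
$N + E{\left(-9 - 9 \right)} = 87 + \left(-9 - 9\right) \left(2 - 18\right) = 87 - 18 \left(2 - 18\right) = 87 - -288 = 87 + 288 = 375$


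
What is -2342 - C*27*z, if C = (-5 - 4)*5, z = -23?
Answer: -30287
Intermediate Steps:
C = -45 (C = -9*5 = -45)
-2342 - C*27*z = -2342 - (-45*27)*(-23) = -2342 - (-1215)*(-23) = -2342 - 1*27945 = -2342 - 27945 = -30287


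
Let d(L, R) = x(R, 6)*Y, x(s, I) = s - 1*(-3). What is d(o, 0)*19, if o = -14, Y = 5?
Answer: 285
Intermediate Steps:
x(s, I) = 3 + s (x(s, I) = s + 3 = 3 + s)
d(L, R) = 15 + 5*R (d(L, R) = (3 + R)*5 = 15 + 5*R)
d(o, 0)*19 = (15 + 5*0)*19 = (15 + 0)*19 = 15*19 = 285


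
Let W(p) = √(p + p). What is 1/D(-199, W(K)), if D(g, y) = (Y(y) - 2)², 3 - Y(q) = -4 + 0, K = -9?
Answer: 1/25 ≈ 0.040000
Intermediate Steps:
W(p) = √2*√p (W(p) = √(2*p) = √2*√p)
Y(q) = 7 (Y(q) = 3 - (-4 + 0) = 3 - 1*(-4) = 3 + 4 = 7)
D(g, y) = 25 (D(g, y) = (7 - 2)² = 5² = 25)
1/D(-199, W(K)) = 1/25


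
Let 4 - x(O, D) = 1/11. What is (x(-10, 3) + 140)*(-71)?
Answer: -112393/11 ≈ -10218.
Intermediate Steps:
x(O, D) = 43/11 (x(O, D) = 4 - 1/11 = 43/11)
(x(-10, 3) + 140)*(-71) = (43/11 + 140)*(-71) = (1583/11)*(-71) = -112393/11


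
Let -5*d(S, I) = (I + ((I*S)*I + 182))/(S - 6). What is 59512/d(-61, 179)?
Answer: -996826/97707 ≈ -10.202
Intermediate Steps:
d(S, I) = -(182 + I + S*I**2)/(5*(-6 + S)) (d(S, I) = -(I + ((I*S)*I + 182))/(5*(S - 6)) = -(I + (S*I**2 + 182))/(5*(-6 + S)) = -(I + (182 + S*I**2))/(5*(-6 + S)) = -(182 + I + S*I**2)/(5*(-6 + S)))
59512/d(-61, 179) = 59512/(((-182 - 1*179 - 1*(-61)*179**2)/(5*(-6 - 61)))) = 59512/(((1/5)*(-182 - 179 - 1*(-61)*32041)/(-67))) = 59512/(((1/5)*(-1/67)*(-182 - 179 + 1954501))) = 59512/(((1/5)*(-1/67)*1954140)) = 59512/(-390828/67) = 59512*(-67/390828) = -996826/97707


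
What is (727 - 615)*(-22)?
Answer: -2464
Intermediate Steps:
(727 - 615)*(-22) = 112*(-22) = -2464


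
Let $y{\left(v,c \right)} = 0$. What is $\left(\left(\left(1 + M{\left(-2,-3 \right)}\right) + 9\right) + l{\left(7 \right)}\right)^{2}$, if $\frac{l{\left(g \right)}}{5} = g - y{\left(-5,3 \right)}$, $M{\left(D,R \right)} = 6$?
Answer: $2601$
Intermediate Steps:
$l{\left(g \right)} = 5 g$ ($l{\left(g \right)} = 5 \left(g - 0\right) = 5 \left(g + 0\right) = 5 g$)
$\left(\left(\left(1 + M{\left(-2,-3 \right)}\right) + 9\right) + l{\left(7 \right)}\right)^{2} = \left(\left(\left(1 + 6\right) + 9\right) + 5 \cdot 7\right)^{2} = \left(\left(7 + 9\right) + 35\right)^{2} = \left(16 + 35\right)^{2} = 51^{2} = 2601$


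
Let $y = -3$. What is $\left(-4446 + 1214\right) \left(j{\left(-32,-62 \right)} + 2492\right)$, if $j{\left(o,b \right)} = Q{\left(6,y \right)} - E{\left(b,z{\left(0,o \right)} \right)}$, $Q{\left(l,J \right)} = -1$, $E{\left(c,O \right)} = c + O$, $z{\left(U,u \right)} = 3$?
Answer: $-8241600$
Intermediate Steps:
$E{\left(c,O \right)} = O + c$
$j{\left(o,b \right)} = -4 - b$ ($j{\left(o,b \right)} = -1 - \left(3 + b\right) = -4 - b$)
$\left(-4446 + 1214\right) \left(j{\left(-32,-62 \right)} + 2492\right) = \left(-4446 + 1214\right) \left(\left(-4 - -62\right) + 2492\right) = - 3232 \left(\left(-4 + 62\right) + 2492\right) = - 3232 \left(58 + 2492\right) = \left(-3232\right) 2550 = -8241600$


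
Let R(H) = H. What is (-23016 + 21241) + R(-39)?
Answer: -1814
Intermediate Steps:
(-23016 + 21241) + R(-39) = (-23016 + 21241) - 39 = -1775 - 39 = -1814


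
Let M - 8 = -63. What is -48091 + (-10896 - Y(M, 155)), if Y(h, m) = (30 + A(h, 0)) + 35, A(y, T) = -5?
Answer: -59047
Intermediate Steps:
M = -55 (M = 8 - 63 = -55)
Y(h, m) = 60 (Y(h, m) = (30 - 5) + 35 = 25 + 35 = 60)
-48091 + (-10896 - Y(M, 155)) = -48091 + (-10896 - 1*60) = -48091 + (-10896 - 60) = -48091 - 10956 = -59047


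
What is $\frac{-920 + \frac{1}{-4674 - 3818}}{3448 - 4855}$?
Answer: $\frac{7812641}{11948244} \approx 0.65387$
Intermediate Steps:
$\frac{-920 + \frac{1}{-4674 - 3818}}{3448 - 4855} = \frac{-920 + \frac{1}{-8492}}{-1407} = \left(-920 - \frac{1}{8492}\right) \left(- \frac{1}{1407}\right) = \left(- \frac{7812641}{8492}\right) \left(- \frac{1}{1407}\right) = \frac{7812641}{11948244}$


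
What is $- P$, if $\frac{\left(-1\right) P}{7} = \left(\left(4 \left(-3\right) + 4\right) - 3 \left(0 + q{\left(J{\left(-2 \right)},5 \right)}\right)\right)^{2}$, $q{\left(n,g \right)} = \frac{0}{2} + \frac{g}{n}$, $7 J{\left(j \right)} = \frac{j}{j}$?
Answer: $89383$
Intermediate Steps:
$J{\left(j \right)} = \frac{1}{7}$ ($J{\left(j \right)} = \frac{j \frac{1}{j}}{7} = \frac{1}{7} \cdot 1 = \frac{1}{7}$)
$q{\left(n,g \right)} = \frac{g}{n}$ ($q{\left(n,g \right)} = 0 \cdot \frac{1}{2} + \frac{g}{n} = 0 + \frac{g}{n} = \frac{g}{n}$)
$P = -89383$ ($P = - 7 \left(\left(4 \left(-3\right) + 4\right) - 3 \left(0 + 5 \frac{1}{\frac{1}{7}}\right)\right)^{2} = - 7 \left(\left(-12 + 4\right) - 3 \left(0 + 5 \cdot 7\right)\right)^{2} = - 7 \left(-8 - 3 \left(0 + 35\right)\right)^{2} = - 7 \left(-8 - 105\right)^{2} = - 7 \left(-113\right)^{2} = \left(-7\right) 12769 = -89383$)
$- P = \left(-1\right) \left(-89383\right) = 89383$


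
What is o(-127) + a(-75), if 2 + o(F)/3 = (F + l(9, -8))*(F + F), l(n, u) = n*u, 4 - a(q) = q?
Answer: 151711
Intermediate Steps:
a(q) = 4 - q
o(F) = -6 + 6*F*(-72 + F) (o(F) = -6 + 3*((F + 9*(-8))*(F + F)) = -6 + 3*((F - 72)*(2*F)) = -6 + 3*((-72 + F)*(2*F)) = -6 + 3*(2*F*(-72 + F)) = -6 + 6*F*(-72 + F))
o(-127) + a(-75) = (-6 - 432*(-127) + 6*(-127)**2) + (4 - 1*(-75)) = (-6 + 54864 + 6*16129) + (4 + 75) = (-6 + 54864 + 96774) + 79 = 151632 + 79 = 151711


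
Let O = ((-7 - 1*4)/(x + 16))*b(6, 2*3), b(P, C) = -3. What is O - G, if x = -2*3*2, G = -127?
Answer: 541/4 ≈ 135.25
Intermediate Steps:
x = -12 (x = -6*2 = -12)
O = 33/4 (O = ((-7 - 1*4)/(-12 + 16))*(-3) = ((-7 - 4)/4)*(-3) = -11*¼*(-3) = -11/4*(-3) = 33/4 ≈ 8.2500)
O - G = 33/4 - 1*(-127) = 33/4 + 127 = 541/4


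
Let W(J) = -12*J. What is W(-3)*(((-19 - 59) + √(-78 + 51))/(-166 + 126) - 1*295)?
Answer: -52749/5 - 27*I*√3/10 ≈ -10550.0 - 4.6765*I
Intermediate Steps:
W(-3)*(((-19 - 59) + √(-78 + 51))/(-166 + 126) - 1*295) = (-12*(-3))*(((-19 - 59) + √(-78 + 51))/(-166 + 126) - 1*295) = 36*((-78 + √(-27))/(-40) - 295) = 36*((-78 + 3*I*√3)*(-1/40) - 295) = 36*((39/20 - 3*I*√3/40) - 295) = 36*(-5861/20 - 3*I*√3/40) = -52749/5 - 27*I*√3/10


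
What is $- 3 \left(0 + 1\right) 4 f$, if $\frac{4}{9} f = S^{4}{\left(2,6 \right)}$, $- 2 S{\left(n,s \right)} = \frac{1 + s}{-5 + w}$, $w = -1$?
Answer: $- \frac{2401}{768} \approx -3.1263$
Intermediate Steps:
$S{\left(n,s \right)} = \frac{1}{12} + \frac{s}{12}$ ($S{\left(n,s \right)} = - \frac{\left(1 + s\right) \frac{1}{-5 - 1}}{2} = - \frac{\left(1 + s\right) \frac{1}{-6}}{2} = - \frac{\left(1 + s\right) \left(- \frac{1}{6}\right)}{2} = - \frac{- \frac{1}{6} - \frac{s}{6}}{2} = \frac{1}{12} + \frac{s}{12}$)
$f = \frac{2401}{9216}$ ($f = \frac{9 \left(\frac{1}{12} + \frac{1}{12} \cdot 6\right)^{4}}{4} = \frac{9 \left(\frac{1}{12} + \frac{1}{2}\right)^{4}}{4} = \frac{9 \left(\frac{7}{12}\right)^{4}}{4} = \frac{9}{4} \cdot \frac{2401}{20736} = \frac{2401}{9216} \approx 0.26053$)
$- 3 \left(0 + 1\right) 4 f = - 3 \left(0 + 1\right) 4 \cdot \frac{2401}{9216} = - 3 \cdot 1 \cdot 4 \cdot \frac{2401}{9216} = \left(-3\right) 4 \cdot \frac{2401}{9216} = \left(-12\right) \frac{2401}{9216} = - \frac{2401}{768}$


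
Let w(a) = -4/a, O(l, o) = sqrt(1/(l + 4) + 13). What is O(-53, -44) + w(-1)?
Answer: 4 + 2*sqrt(159)/7 ≈ 7.6027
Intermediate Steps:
O(l, o) = sqrt(13 + 1/(4 + l)) (O(l, o) = sqrt(1/(4 + l) + 13) = sqrt(13 + 1/(4 + l)))
O(-53, -44) + w(-1) = sqrt((53 + 13*(-53))/(4 - 53)) - 4/(-1) = sqrt((53 - 689)/(-49)) - 4*(-1) = sqrt(-1/49*(-636)) + 4 = sqrt(636/49) + 4 = 2*sqrt(159)/7 + 4 = 4 + 2*sqrt(159)/7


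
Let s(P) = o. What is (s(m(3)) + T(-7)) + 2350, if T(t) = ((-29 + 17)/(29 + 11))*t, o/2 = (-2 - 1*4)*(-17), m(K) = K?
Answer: 25561/10 ≈ 2556.1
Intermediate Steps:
o = 204 (o = 2*((-2 - 1*4)*(-17)) = 2*((-2 - 4)*(-17)) = 2*(-6*(-17)) = 2*102 = 204)
T(t) = -3*t/10 (T(t) = (-12/40)*t = (-12*1/40)*t = -3*t/10)
s(P) = 204
(s(m(3)) + T(-7)) + 2350 = (204 - 3/10*(-7)) + 2350 = (204 + 21/10) + 2350 = 2061/10 + 2350 = 25561/10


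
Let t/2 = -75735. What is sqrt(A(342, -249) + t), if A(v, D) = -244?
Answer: I*sqrt(151714) ≈ 389.5*I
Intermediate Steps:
t = -151470 (t = 2*(-75735) = -151470)
sqrt(A(342, -249) + t) = sqrt(-244 - 151470) = sqrt(-151714) = I*sqrt(151714)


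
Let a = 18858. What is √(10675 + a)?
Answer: √29533 ≈ 171.85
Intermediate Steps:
√(10675 + a) = √(10675 + 18858) = √29533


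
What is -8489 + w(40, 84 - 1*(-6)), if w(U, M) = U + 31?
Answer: -8418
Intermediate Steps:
w(U, M) = 31 + U
-8489 + w(40, 84 - 1*(-6)) = -8489 + (31 + 40) = -8489 + 71 = -8418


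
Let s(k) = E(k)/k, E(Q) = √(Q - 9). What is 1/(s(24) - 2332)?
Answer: -447744/1044139003 - 8*√15/1044139003 ≈ -0.00042885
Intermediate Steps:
E(Q) = √(-9 + Q)
s(k) = √(-9 + k)/k
1/(s(24) - 2332) = 1/(√(-9 + 24)/24 - 2332) = 1/(√15/24 - 2332) = 1/(-2332 + √15/24)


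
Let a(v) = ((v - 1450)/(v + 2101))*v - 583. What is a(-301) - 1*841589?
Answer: -1515382549/1800 ≈ -8.4188e+5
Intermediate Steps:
a(v) = -583 + v*(-1450 + v)/(2101 + v) (a(v) = ((-1450 + v)/(2101 + v))*v - 583 = v*(-1450 + v)/(2101 + v) - 583 = -583 + v*(-1450 + v)/(2101 + v))
a(-301) - 1*841589 = (-1224883 + (-301)**2 - 2033*(-301))/(2101 - 301) - 1*841589 = (-1224883 + 90601 + 611933)/1800 - 841589 = (1/1800)*(-522349) - 841589 = -522349/1800 - 841589 = -1515382549/1800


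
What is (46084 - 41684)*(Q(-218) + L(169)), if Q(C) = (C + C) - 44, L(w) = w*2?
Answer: -624800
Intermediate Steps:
L(w) = 2*w
Q(C) = -44 + 2*C (Q(C) = 2*C - 44 = -44 + 2*C)
(46084 - 41684)*(Q(-218) + L(169)) = (46084 - 41684)*((-44 + 2*(-218)) + 2*169) = 4400*((-44 - 436) + 338) = 4400*(-480 + 338) = 4400*(-142) = -624800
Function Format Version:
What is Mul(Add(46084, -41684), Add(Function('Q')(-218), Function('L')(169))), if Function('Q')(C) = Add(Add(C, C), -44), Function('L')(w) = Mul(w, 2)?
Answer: -624800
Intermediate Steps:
Function('L')(w) = Mul(2, w)
Function('Q')(C) = Add(-44, Mul(2, C)) (Function('Q')(C) = Add(Mul(2, C), -44) = Add(-44, Mul(2, C)))
Mul(Add(46084, -41684), Add(Function('Q')(-218), Function('L')(169))) = Mul(Add(46084, -41684), Add(Add(-44, Mul(2, -218)), Mul(2, 169))) = Mul(4400, Add(Add(-44, -436), 338)) = Mul(4400, Add(-480, 338)) = Mul(4400, -142) = -624800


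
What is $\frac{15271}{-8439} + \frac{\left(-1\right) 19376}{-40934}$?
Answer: $- \frac{2379325}{1780629} \approx -1.3362$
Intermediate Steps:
$\frac{15271}{-8439} + \frac{\left(-1\right) 19376}{-40934} = 15271 \left(- \frac{1}{8439}\right) - - \frac{9688}{20467} = - \frac{15271}{8439} + \frac{9688}{20467} = - \frac{2379325}{1780629}$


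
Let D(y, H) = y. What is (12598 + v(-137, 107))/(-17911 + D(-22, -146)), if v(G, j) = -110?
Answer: -12488/17933 ≈ -0.69637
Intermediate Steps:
(12598 + v(-137, 107))/(-17911 + D(-22, -146)) = (12598 - 110)/(-17911 - 22) = 12488/(-17933) = 12488*(-1/17933) = -12488/17933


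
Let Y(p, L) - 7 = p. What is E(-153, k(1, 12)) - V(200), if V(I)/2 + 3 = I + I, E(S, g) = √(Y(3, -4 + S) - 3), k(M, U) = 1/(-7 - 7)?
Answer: -794 + √7 ≈ -791.35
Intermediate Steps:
Y(p, L) = 7 + p
k(M, U) = -1/14 (k(M, U) = 1/(-14) = -1/14)
E(S, g) = √7 (E(S, g) = √((7 + 3) - 3) = √(10 - 3) = √7)
V(I) = -6 + 4*I (V(I) = -6 + 2*(I + I) = -6 + 2*(2*I) = -6 + 4*I)
E(-153, k(1, 12)) - V(200) = √7 - (-6 + 4*200) = √7 - (-6 + 800) = √7 - 1*794 = √7 - 794 = -794 + √7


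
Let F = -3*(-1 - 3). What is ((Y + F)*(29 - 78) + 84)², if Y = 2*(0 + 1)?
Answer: 362404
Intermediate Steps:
Y = 2 (Y = 2*1 = 2)
F = 12 (F = -3*(-4) = 12)
((Y + F)*(29 - 78) + 84)² = ((2 + 12)*(29 - 78) + 84)² = (14*(-49) + 84)² = (-686 + 84)² = (-602)² = 362404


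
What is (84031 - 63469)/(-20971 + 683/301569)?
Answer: -3100430889/3162101408 ≈ -0.98050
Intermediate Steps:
(84031 - 63469)/(-20971 + 683/301569) = 20562/(-20971 + 683*(1/301569)) = 20562/(-20971 + 683/301569) = 20562/(-6324202816/301569) = 20562*(-301569/6324202816) = -3100430889/3162101408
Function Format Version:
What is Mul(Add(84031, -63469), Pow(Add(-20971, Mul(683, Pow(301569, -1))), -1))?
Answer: Rational(-3100430889, 3162101408) ≈ -0.98050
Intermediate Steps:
Mul(Add(84031, -63469), Pow(Add(-20971, Mul(683, Pow(301569, -1))), -1)) = Mul(20562, Pow(Add(-20971, Mul(683, Rational(1, 301569))), -1)) = Mul(20562, Pow(Add(-20971, Rational(683, 301569)), -1)) = Mul(20562, Pow(Rational(-6324202816, 301569), -1)) = Mul(20562, Rational(-301569, 6324202816)) = Rational(-3100430889, 3162101408)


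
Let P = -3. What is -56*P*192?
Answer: 32256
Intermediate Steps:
-56*P*192 = -56*(-3)*192 = 168*192 = 32256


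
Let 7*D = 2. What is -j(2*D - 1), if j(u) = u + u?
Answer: 6/7 ≈ 0.85714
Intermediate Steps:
D = 2/7 (D = (⅐)*2 = 2/7 ≈ 0.28571)
j(u) = 2*u
-j(2*D - 1) = -2*(2*(2/7) - 1) = -2*(4/7 - 1) = -2*(-3)/7 = -1*(-6/7) = 6/7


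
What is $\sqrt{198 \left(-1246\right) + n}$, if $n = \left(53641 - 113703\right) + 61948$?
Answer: $i \sqrt{244822} \approx 494.79 i$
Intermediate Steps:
$n = 1886$ ($n = -60062 + 61948 = 1886$)
$\sqrt{198 \left(-1246\right) + n} = \sqrt{198 \left(-1246\right) + 1886} = \sqrt{-246708 + 1886} = \sqrt{-244822} = i \sqrt{244822}$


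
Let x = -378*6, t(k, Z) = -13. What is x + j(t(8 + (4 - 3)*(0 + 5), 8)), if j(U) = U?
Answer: -2281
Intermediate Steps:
x = -2268
x + j(t(8 + (4 - 3)*(0 + 5), 8)) = -2268 - 13 = -2281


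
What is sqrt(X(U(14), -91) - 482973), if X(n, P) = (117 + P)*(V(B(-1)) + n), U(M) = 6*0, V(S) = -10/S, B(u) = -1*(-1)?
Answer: I*sqrt(483233) ≈ 695.15*I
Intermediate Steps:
B(u) = 1
U(M) = 0
X(n, P) = (-10 + n)*(117 + P) (X(n, P) = (117 + P)*(-10/1 + n) = (117 + P)*(-10*1 + n) = (117 + P)*(-10 + n) = (-10 + n)*(117 + P))
sqrt(X(U(14), -91) - 482973) = sqrt((-1170 - 10*(-91) + 117*0 - 91*0) - 482973) = sqrt((-1170 + 910 + 0 + 0) - 482973) = sqrt(-260 - 482973) = sqrt(-483233) = I*sqrt(483233)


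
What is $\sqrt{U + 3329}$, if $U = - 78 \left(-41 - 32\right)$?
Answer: $\sqrt{9023} \approx 94.99$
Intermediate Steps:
$U = 5694$ ($U = \left(-78\right) \left(-73\right) = 5694$)
$\sqrt{U + 3329} = \sqrt{5694 + 3329} = \sqrt{9023}$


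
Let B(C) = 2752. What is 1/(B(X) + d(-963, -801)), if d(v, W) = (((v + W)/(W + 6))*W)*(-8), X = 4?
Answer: 265/4497184 ≈ 5.8926e-5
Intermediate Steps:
d(v, W) = -8*W*(W + v)/(6 + W) (d(v, W) = (((W + v)/(6 + W))*W)*(-8) = (W*(W + v)/(6 + W))*(-8) = -8*W*(W + v)/(6 + W))
1/(B(X) + d(-963, -801)) = 1/(2752 - 8*(-801)*(-801 - 963)/(6 - 801)) = 1/(2752 - 8*(-801)*(-1764)/(-795)) = 1/(2752 - 8*(-801)*(-1/795)*(-1764)) = 1/(2752 + 3767904/265) = 1/(4497184/265) = 265/4497184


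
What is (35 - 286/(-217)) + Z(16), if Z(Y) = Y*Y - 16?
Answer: 59961/217 ≈ 276.32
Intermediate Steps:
Z(Y) = -16 + Y² (Z(Y) = Y² - 16 = -16 + Y²)
(35 - 286/(-217)) + Z(16) = (35 - 286/(-217)) + (-16 + 16²) = (35 - 286*(-1/217)) + (-16 + 256) = (35 + 286/217) + 240 = 7881/217 + 240 = 59961/217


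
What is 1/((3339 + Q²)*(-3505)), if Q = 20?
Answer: -1/13105195 ≈ -7.6306e-8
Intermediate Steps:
1/((3339 + Q²)*(-3505)) = 1/((3339 + 20²)*(-3505)) = -1/3505/(3339 + 400) = -1/3505/3739 = (1/3739)*(-1/3505) = -1/13105195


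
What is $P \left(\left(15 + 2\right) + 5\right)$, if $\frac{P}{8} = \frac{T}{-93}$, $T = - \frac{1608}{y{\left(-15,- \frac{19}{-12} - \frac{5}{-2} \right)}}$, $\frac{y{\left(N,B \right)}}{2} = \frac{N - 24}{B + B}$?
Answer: $- \frac{1155616}{3627} \approx -318.61$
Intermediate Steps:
$y{\left(N,B \right)} = \frac{-24 + N}{B}$ ($y{\left(N,B \right)} = 2 \frac{N - 24}{B + B} = 2 \frac{-24 + N}{2 B} = \frac{-24 + N}{B}$)
$T = \frac{6566}{39}$ ($T = - \frac{1608}{\frac{1}{- \frac{19}{-12} - \frac{5}{-2}} \left(-24 - 15\right)} = - \frac{1608}{\frac{1}{\left(-19\right) \left(- \frac{1}{12}\right) - - \frac{5}{2}} \left(-39\right)} = - \frac{1608}{\frac{1}{\frac{19}{12} + \frac{5}{2}} \left(-39\right)} = - \frac{1608}{\frac{1}{\frac{49}{12}} \left(-39\right)} = - \frac{1608}{\frac{12}{49} \left(-39\right)} = - \frac{1608}{- \frac{468}{49}} = \left(-1608\right) \left(- \frac{49}{468}\right) = \frac{6566}{39} \approx 168.36$)
$P = - \frac{52528}{3627}$ ($P = 8 \frac{6566}{39 \left(-93\right)} = 8 \cdot \frac{6566}{39} \left(- \frac{1}{93}\right) = 8 \left(- \frac{6566}{3627}\right) = - \frac{52528}{3627} \approx -14.482$)
$P \left(\left(15 + 2\right) + 5\right) = - \frac{52528 \left(\left(15 + 2\right) + 5\right)}{3627} = - \frac{52528 \left(17 + 5\right)}{3627} = \left(- \frac{52528}{3627}\right) 22 = - \frac{1155616}{3627}$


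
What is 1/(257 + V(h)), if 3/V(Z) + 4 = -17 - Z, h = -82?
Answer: 61/15680 ≈ 0.0038903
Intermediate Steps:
V(Z) = 3/(-21 - Z) (V(Z) = 3/(-4 + (-17 - Z)) = 3/(-21 - Z))
1/(257 + V(h)) = 1/(257 - 3/(21 - 82)) = 1/(257 - 3/(-61)) = 1/(257 - 3*(-1/61)) = 1/(257 + 3/61) = 1/(15680/61) = 61/15680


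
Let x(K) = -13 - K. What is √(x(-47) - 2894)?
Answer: 2*I*√715 ≈ 53.479*I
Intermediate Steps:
√(x(-47) - 2894) = √((-13 - 1*(-47)) - 2894) = √((-13 + 47) - 2894) = √(34 - 2894) = √(-2860) = 2*I*√715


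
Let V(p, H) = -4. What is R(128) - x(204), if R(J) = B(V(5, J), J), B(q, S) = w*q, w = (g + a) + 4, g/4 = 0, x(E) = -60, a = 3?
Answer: 32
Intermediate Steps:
g = 0 (g = 4*0 = 0)
w = 7 (w = (0 + 3) + 4 = 3 + 4 = 7)
B(q, S) = 7*q
R(J) = -28 (R(J) = 7*(-4) = -28)
R(128) - x(204) = -28 - 1*(-60) = -28 + 60 = 32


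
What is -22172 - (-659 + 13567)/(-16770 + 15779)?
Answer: -21959544/991 ≈ -22159.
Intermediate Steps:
-22172 - (-659 + 13567)/(-16770 + 15779) = -22172 - 12908/(-991) = -22172 - 12908*(-1)/991 = -22172 - 1*(-12908/991) = -22172 + 12908/991 = -21959544/991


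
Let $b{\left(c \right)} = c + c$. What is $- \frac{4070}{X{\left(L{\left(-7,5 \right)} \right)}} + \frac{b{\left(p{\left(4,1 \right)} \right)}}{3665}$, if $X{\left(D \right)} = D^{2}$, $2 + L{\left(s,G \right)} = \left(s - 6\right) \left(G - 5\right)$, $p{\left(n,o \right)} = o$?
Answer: $- \frac{7458271}{7330} \approx -1017.5$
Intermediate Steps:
$L{\left(s,G \right)} = -2 + \left(-6 + s\right) \left(-5 + G\right)$ ($L{\left(s,G \right)} = -2 + \left(s - 6\right) \left(G - 5\right) = -2 + \left(-6 + s\right) \left(-5 + G\right)$)
$b{\left(c \right)} = 2 c$
$- \frac{4070}{X{\left(L{\left(-7,5 \right)} \right)}} + \frac{b{\left(p{\left(4,1 \right)} \right)}}{3665} = - \frac{4070}{\left(28 - 30 - -35 + 5 \left(-7\right)\right)^{2}} + \frac{2 \cdot 1}{3665} = - \frac{4070}{\left(28 - 30 + 35 - 35\right)^{2}} + 2 \cdot \frac{1}{3665} = - \frac{4070}{\left(-2\right)^{2}} + \frac{2}{3665} = - \frac{4070}{4} + \frac{2}{3665} = \left(-4070\right) \frac{1}{4} + \frac{2}{3665} = - \frac{2035}{2} + \frac{2}{3665} = - \frac{7458271}{7330}$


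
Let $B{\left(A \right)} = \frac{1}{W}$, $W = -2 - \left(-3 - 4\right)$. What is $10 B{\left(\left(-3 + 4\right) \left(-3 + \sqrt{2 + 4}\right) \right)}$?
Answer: $2$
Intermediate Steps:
$W = 5$ ($W = -2 - \left(-3 - 4\right) = -2 - -7 = -2 + 7 = 5$)
$B{\left(A \right)} = \frac{1}{5}$
$10 B{\left(\left(-3 + 4\right) \left(-3 + \sqrt{2 + 4}\right) \right)} = 10 \cdot \frac{1}{5} = 2$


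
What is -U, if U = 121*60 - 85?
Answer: -7175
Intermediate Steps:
U = 7175 (U = 7260 - 85 = 7175)
-U = -1*7175 = -7175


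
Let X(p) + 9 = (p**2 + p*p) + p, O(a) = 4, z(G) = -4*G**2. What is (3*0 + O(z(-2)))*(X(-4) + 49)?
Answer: 272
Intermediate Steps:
X(p) = -9 + p + 2*p**2 (X(p) = -9 + ((p**2 + p*p) + p) = -9 + ((p**2 + p**2) + p) = -9 + (2*p**2 + p) = -9 + (p + 2*p**2) = -9 + p + 2*p**2)
(3*0 + O(z(-2)))*(X(-4) + 49) = (3*0 + 4)*((-9 - 4 + 2*(-4)**2) + 49) = (0 + 4)*((-9 - 4 + 2*16) + 49) = 4*((-9 - 4 + 32) + 49) = 4*(19 + 49) = 4*68 = 272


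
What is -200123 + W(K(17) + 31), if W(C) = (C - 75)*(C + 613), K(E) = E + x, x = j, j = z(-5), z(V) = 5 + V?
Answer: -217970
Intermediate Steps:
j = 0 (j = 5 - 5 = 0)
x = 0
K(E) = E (K(E) = E + 0 = E)
W(C) = (-75 + C)*(613 + C)
-200123 + W(K(17) + 31) = -200123 + (-45975 + (17 + 31)**2 + 538*(17 + 31)) = -200123 + (-45975 + 48**2 + 538*48) = -200123 + (-45975 + 2304 + 25824) = -200123 - 17847 = -217970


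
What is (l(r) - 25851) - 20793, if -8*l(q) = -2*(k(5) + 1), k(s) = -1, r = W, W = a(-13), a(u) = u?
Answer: -46644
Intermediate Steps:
W = -13
r = -13
l(q) = 0 (l(q) = -(-1)*(-1 + 1)/4 = -(-1)*0/4 = -⅛*0 = 0)
(l(r) - 25851) - 20793 = (0 - 25851) - 20793 = -25851 - 20793 = -46644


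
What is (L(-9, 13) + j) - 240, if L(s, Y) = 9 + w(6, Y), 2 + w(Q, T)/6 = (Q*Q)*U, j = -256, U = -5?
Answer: -1579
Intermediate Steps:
w(Q, T) = -12 - 30*Q² (w(Q, T) = -12 + 6*((Q*Q)*(-5)) = -12 + 6*(Q²*(-5)) = -12 + 6*(-5*Q²) = -12 - 30*Q²)
L(s, Y) = -1083 (L(s, Y) = 9 + (-12 - 30*6²) = 9 + (-12 - 30*36) = 9 + (-12 - 1080) = 9 - 1092 = -1083)
(L(-9, 13) + j) - 240 = (-1083 - 256) - 240 = -1339 - 240 = -1579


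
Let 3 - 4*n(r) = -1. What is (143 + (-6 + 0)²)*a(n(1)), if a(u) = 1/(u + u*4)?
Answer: 179/5 ≈ 35.800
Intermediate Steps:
n(r) = 1 (n(r) = ¾ - ¼*(-1) = ¾ + ¼ = 1)
a(u) = 1/(5*u) (a(u) = 1/(u + 4*u) = 1/(5*u))
(143 + (-6 + 0)²)*a(n(1)) = (143 + (-6 + 0)²)*((⅕)/1) = (143 + (-6)²)*((⅕)*1) = (143 + 36)*(⅕) = 179*(⅕) = 179/5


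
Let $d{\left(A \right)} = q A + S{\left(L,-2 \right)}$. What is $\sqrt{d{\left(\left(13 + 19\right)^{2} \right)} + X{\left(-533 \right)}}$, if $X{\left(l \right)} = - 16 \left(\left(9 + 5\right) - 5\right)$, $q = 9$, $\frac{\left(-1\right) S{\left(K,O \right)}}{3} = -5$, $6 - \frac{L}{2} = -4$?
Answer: $\sqrt{9087} \approx 95.326$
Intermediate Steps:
$L = 20$ ($L = 12 - -8 = 12 + 8 = 20$)
$S{\left(K,O \right)} = 15$ ($S{\left(K,O \right)} = \left(-3\right) \left(-5\right) = 15$)
$d{\left(A \right)} = 15 + 9 A$ ($d{\left(A \right)} = 9 A + 15 = 15 + 9 A$)
$X{\left(l \right)} = -144$ ($X{\left(l \right)} = - 16 \left(14 - 5\right) = \left(-16\right) 9 = -144$)
$\sqrt{d{\left(\left(13 + 19\right)^{2} \right)} + X{\left(-533 \right)}} = \sqrt{\left(15 + 9 \left(13 + 19\right)^{2}\right) - 144} = \sqrt{\left(15 + 9 \cdot 32^{2}\right) - 144} = \sqrt{\left(15 + 9 \cdot 1024\right) - 144} = \sqrt{\left(15 + 9216\right) - 144} = \sqrt{9231 - 144} = \sqrt{9087}$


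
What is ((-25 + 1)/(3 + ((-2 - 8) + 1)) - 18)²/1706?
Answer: 98/853 ≈ 0.11489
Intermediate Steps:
((-25 + 1)/(3 + ((-2 - 8) + 1)) - 18)²/1706 = (-24/(3 + (-10 + 1)) - 18)²*(1/1706) = (-24/(3 - 9) - 18)²*(1/1706) = (-24/(-6) - 18)²*(1/1706) = (-24*(-⅙) - 18)²*(1/1706) = (4 - 18)²*(1/1706) = (-14)²*(1/1706) = 196*(1/1706) = 98/853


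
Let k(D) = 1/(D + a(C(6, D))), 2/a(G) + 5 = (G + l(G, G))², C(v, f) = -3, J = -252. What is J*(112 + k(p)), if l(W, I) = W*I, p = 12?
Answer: -5281794/187 ≈ -28245.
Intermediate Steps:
l(W, I) = I*W
a(G) = 2/(-5 + (G + G²)²) (a(G) = 2/(-5 + (G + G*G)²) = 2/(-5 + (G + G²)²))
k(D) = 1/(2/31 + D) (k(D) = 1/(D + 2/(-5 + (-3)²*(1 - 3)²)) = 1/(D + 2/(-5 + 9*(-2)²)) = 1/(D + 2/(-5 + 9*4)) = 1/(D + 2/(-5 + 36)) = 1/(D + 2/31) = 1/(2/31 + D))
J*(112 + k(p)) = -252*(112 + 31/(2 + 31*12)) = -252*(112 + 31/(2 + 372)) = -252*(112 + 31/374) = -252*41919/374 = -5281794/187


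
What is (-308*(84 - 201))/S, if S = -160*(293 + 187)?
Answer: -3003/6400 ≈ -0.46922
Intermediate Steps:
S = -76800 (S = -160*480 = -76800)
(-308*(84 - 201))/S = -308*(84 - 201)/(-76800) = -308*(-117)*(-1/76800) = 36036*(-1/76800) = -3003/6400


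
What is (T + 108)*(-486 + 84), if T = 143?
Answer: -100902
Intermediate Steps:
(T + 108)*(-486 + 84) = (143 + 108)*(-486 + 84) = 251*(-402) = -100902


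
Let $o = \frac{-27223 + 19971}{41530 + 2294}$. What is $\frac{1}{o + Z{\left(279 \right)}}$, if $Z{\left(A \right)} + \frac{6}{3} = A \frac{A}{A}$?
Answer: $\frac{10956}{3032999} \approx 0.0036123$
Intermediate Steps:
$Z{\left(A \right)} = -2 + A$ ($Z{\left(A \right)} = -2 + A \frac{A}{A} = -2 + A 1 = -2 + A$)
$o = - \frac{1813}{10956}$ ($o = - \frac{7252}{43824} = \left(-7252\right) \frac{1}{43824} = - \frac{1813}{10956} \approx -0.16548$)
$\frac{1}{o + Z{\left(279 \right)}} = \frac{1}{- \frac{1813}{10956} + \left(-2 + 279\right)} = \frac{1}{- \frac{1813}{10956} + 277} = \frac{1}{\frac{3032999}{10956}} = \frac{10956}{3032999}$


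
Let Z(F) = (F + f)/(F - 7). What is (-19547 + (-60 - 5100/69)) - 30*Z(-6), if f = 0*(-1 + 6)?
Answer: -5888733/299 ≈ -19695.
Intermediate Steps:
f = 0 (f = 0*5 = 0)
Z(F) = F/(-7 + F) (Z(F) = (F + 0)/(F - 7) = F/(-7 + F))
(-19547 + (-60 - 5100/69)) - 30*Z(-6) = (-19547 + (-60 - 5100/69)) - (-180)/(-7 - 6) = (-19547 + (-60 - 5100/69)) - (-180)/(-13) = (-19547 + (-60 - 75*68/69)) - (-180)*(-1)/13 = (-19547 + (-60 - 1700/23)) - 30*6/13 = (-19547 - 3080/23) - 180/13 = -452661/23 - 180/13 = -5888733/299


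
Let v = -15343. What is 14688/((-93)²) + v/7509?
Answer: -2489935/7216149 ≈ -0.34505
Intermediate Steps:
14688/((-93)²) + v/7509 = 14688/((-93)²) - 15343/7509 = 14688/8649 - 15343*1/7509 = 14688*(1/8649) - 15343/7509 = 1632/961 - 15343/7509 = -2489935/7216149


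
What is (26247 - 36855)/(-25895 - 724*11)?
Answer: 10608/33859 ≈ 0.31330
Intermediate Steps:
(26247 - 36855)/(-25895 - 724*11) = -10608/(-25895 - 7964) = -10608/(-33859) = -10608*(-1/33859) = 10608/33859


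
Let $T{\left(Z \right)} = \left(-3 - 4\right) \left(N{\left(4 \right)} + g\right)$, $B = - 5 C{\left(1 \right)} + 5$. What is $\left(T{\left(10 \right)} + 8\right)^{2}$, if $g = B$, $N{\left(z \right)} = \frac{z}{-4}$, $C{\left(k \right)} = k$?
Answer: $225$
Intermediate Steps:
$N{\left(z \right)} = - \frac{z}{4}$ ($N{\left(z \right)} = z \left(- \frac{1}{4}\right) = - \frac{z}{4}$)
$B = 0$ ($B = \left(-5\right) 1 + 5 = -5 + 5 = 0$)
$g = 0$
$T{\left(Z \right)} = 7$ ($T{\left(Z \right)} = \left(-3 - 4\right) \left(\left(- \frac{1}{4}\right) 4 + 0\right) = - 7 \left(-1 + 0\right) = \left(-7\right) \left(-1\right) = 7$)
$\left(T{\left(10 \right)} + 8\right)^{2} = \left(7 + 8\right)^{2} = 15^{2} = 225$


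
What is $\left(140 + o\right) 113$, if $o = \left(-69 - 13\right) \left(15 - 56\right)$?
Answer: $395726$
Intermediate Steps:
$o = 3362$ ($o = \left(-82\right) \left(-41\right) = 3362$)
$\left(140 + o\right) 113 = \left(140 + 3362\right) 113 = 3502 \cdot 113 = 395726$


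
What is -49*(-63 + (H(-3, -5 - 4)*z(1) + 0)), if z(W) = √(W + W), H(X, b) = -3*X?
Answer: 3087 - 441*√2 ≈ 2463.3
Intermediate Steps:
z(W) = √2*√W (z(W) = √(2*W) = √2*√W)
-49*(-63 + (H(-3, -5 - 4)*z(1) + 0)) = -49*(-63 + ((-3*(-3))*(√2*√1) + 0)) = -49*(-63 + (9*(√2*1) + 0)) = -49*(-63 + (9*√2 + 0)) = -49*(-63 + 9*√2) = 3087 - 441*√2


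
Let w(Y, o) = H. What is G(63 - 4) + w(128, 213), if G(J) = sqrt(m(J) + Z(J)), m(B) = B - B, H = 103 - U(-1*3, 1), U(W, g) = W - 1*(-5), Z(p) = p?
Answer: 101 + sqrt(59) ≈ 108.68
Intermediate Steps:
U(W, g) = 5 + W (U(W, g) = W + 5 = 5 + W)
H = 101 (H = 103 - (5 - 1*3) = 103 - (5 - 3) = 103 - 1*2 = 103 - 2 = 101)
m(B) = 0
w(Y, o) = 101
G(J) = sqrt(J) (G(J) = sqrt(0 + J) = sqrt(J))
G(63 - 4) + w(128, 213) = sqrt(63 - 4) + 101 = sqrt(59) + 101 = 101 + sqrt(59)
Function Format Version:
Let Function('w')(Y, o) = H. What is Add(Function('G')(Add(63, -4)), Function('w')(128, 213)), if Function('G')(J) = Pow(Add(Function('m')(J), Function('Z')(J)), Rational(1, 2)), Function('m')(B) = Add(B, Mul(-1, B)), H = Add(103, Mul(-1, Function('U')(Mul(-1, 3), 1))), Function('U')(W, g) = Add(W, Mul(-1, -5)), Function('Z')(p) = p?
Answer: Add(101, Pow(59, Rational(1, 2))) ≈ 108.68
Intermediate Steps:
Function('U')(W, g) = Add(5, W) (Function('U')(W, g) = Add(W, 5) = Add(5, W))
H = 101 (H = Add(103, Mul(-1, Add(5, Mul(-1, 3)))) = Add(103, Mul(-1, Add(5, -3))) = Add(103, Mul(-1, 2)) = Add(103, -2) = 101)
Function('m')(B) = 0
Function('w')(Y, o) = 101
Function('G')(J) = Pow(J, Rational(1, 2)) (Function('G')(J) = Pow(Add(0, J), Rational(1, 2)) = Pow(J, Rational(1, 2)))
Add(Function('G')(Add(63, -4)), Function('w')(128, 213)) = Add(Pow(Add(63, -4), Rational(1, 2)), 101) = Add(Pow(59, Rational(1, 2)), 101) = Add(101, Pow(59, Rational(1, 2)))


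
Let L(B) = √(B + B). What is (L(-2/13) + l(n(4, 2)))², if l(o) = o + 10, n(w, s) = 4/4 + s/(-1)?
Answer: 1049/13 + 36*I*√13/13 ≈ 80.692 + 9.9846*I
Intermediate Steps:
n(w, s) = 1 - s (n(w, s) = 4*(¼) + s*(-1) = 1 - s)
l(o) = 10 + o
L(B) = √2*√B (L(B) = √(2*B) = √2*√B)
(L(-2/13) + l(n(4, 2)))² = (√2*√(-2/13) + (10 + (1 - 1*2)))² = (√2*√(-2*1/13) + (10 + (1 - 2)))² = (√2*√(-2/13) + (10 - 1))² = (√2*(I*√26/13) + 9)² = (2*I*√13/13 + 9)² = (9 + 2*I*√13/13)²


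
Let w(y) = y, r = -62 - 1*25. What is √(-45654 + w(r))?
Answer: I*√45741 ≈ 213.87*I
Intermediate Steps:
r = -87 (r = -62 - 25 = -87)
√(-45654 + w(r)) = √(-45654 - 87) = √(-45741) = I*√45741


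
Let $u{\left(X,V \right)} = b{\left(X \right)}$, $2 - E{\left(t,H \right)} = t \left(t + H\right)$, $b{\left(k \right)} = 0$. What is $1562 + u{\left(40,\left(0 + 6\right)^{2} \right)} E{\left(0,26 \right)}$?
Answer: $1562$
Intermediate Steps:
$E{\left(t,H \right)} = 2 - t \left(H + t\right)$ ($E{\left(t,H \right)} = 2 - t \left(t + H\right) = 2 - t \left(H + t\right)$)
$u{\left(X,V \right)} = 0$
$1562 + u{\left(40,\left(0 + 6\right)^{2} \right)} E{\left(0,26 \right)} = 1562 + 0 \left(2 - 0^{2} - 26 \cdot 0\right) = 1562 + 0 \left(2 - 0 + 0\right) = 1562 + 0 \left(2 + 0 + 0\right) = 1562 + 0 \cdot 2 = 1562 + 0 = 1562$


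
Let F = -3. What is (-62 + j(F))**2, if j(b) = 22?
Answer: 1600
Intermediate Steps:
(-62 + j(F))**2 = (-62 + 22)**2 = (-40)**2 = 1600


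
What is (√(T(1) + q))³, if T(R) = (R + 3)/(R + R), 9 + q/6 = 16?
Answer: 88*√11 ≈ 291.86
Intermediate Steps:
q = 42 (q = -54 + 6*16 = -54 + 96 = 42)
T(R) = (3 + R)/(2*R) (T(R) = (3 + R)/((2*R)) = (3 + R)*(1/(2*R)) = (3 + R)/(2*R))
(√(T(1) + q))³ = (√((½)*(3 + 1)/1 + 42))³ = (√((½)*1*4 + 42))³ = (√(2 + 42))³ = (√44)³ = (2*√11)³ = 88*√11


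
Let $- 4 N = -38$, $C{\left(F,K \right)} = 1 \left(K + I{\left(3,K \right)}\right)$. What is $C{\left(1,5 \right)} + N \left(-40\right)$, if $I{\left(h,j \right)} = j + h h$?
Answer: $-361$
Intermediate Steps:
$I{\left(h,j \right)} = j + h^{2}$
$C{\left(F,K \right)} = 9 + 2 K$ ($C{\left(F,K \right)} = 1 \left(K + \left(K + 3^{2}\right)\right) = 1 \left(K + \left(K + 9\right)\right) = 1 \left(K + \left(9 + K\right)\right) = 1 \left(9 + 2 K\right) = 9 + 2 K$)
$N = \frac{19}{2}$ ($N = \left(- \frac{1}{4}\right) \left(-38\right) = \frac{19}{2} \approx 9.5$)
$C{\left(1,5 \right)} + N \left(-40\right) = \left(9 + 2 \cdot 5\right) + \frac{19}{2} \left(-40\right) = \left(9 + 10\right) - 380 = 19 - 380 = -361$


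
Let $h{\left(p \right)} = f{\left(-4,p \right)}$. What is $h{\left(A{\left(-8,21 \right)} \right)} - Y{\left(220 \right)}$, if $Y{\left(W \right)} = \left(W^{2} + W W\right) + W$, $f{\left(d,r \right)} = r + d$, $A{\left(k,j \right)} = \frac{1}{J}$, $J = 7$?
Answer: $- \frac{679167}{7} \approx -97024.0$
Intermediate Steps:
$A{\left(k,j \right)} = \frac{1}{7}$
$f{\left(d,r \right)} = d + r$
$h{\left(p \right)} = -4 + p$
$Y{\left(W \right)} = W + 2 W^{2}$ ($Y{\left(W \right)} = \left(W^{2} + W^{2}\right) + W = 2 W^{2} + W = W + 2 W^{2}$)
$h{\left(A{\left(-8,21 \right)} \right)} - Y{\left(220 \right)} = \left(-4 + \frac{1}{7}\right) - 220 \left(1 + 2 \cdot 220\right) = - \frac{27}{7} - 220 \left(1 + 440\right) = - \frac{27}{7} - 220 \cdot 441 = - \frac{27}{7} - 97020 = - \frac{679167}{7}$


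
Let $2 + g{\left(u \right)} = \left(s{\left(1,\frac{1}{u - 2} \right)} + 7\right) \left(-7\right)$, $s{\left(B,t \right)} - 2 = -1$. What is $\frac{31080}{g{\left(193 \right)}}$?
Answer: $- \frac{15540}{29} \approx -535.86$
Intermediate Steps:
$s{\left(B,t \right)} = 1$ ($s{\left(B,t \right)} = 2 - 1 = 1$)
$g{\left(u \right)} = -58$ ($g{\left(u \right)} = -2 + \left(1 + 7\right) \left(-7\right) = -2 + 8 \left(-7\right) = -2 - 56 = -58$)
$\frac{31080}{g{\left(193 \right)}} = \frac{31080}{-58} = 31080 \left(- \frac{1}{58}\right) = - \frac{15540}{29}$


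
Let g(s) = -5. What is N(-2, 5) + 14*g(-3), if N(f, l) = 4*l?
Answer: -50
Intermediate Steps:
N(-2, 5) + 14*g(-3) = 4*5 + 14*(-5) = 20 - 70 = -50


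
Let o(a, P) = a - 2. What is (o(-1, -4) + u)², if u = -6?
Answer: 81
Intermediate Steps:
o(a, P) = -2 + a
(o(-1, -4) + u)² = ((-2 - 1) - 6)² = (-3 - 6)² = (-9)² = 81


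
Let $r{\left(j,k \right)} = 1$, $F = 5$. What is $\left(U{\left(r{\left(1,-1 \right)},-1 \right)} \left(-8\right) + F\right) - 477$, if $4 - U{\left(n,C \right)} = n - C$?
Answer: $-488$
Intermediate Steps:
$U{\left(n,C \right)} = 4 + C - n$ ($U{\left(n,C \right)} = 4 - \left(n - C\right) = 4 + \left(C - n\right) = 4 + C - n$)
$\left(U{\left(r{\left(1,-1 \right)},-1 \right)} \left(-8\right) + F\right) - 477 = \left(\left(4 - 1 - 1\right) \left(-8\right) + 5\right) - 477 = \left(2 \left(-8\right) + 5\right) - 477 = \left(-16 + 5\right) - 477 = -11 - 477 = -488$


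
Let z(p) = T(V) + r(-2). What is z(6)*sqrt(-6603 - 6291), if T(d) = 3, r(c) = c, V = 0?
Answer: I*sqrt(12894) ≈ 113.55*I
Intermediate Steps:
z(p) = 1 (z(p) = 3 - 2 = 1)
z(6)*sqrt(-6603 - 6291) = 1*sqrt(-6603 - 6291) = 1*sqrt(-12894) = 1*(I*sqrt(12894)) = I*sqrt(12894)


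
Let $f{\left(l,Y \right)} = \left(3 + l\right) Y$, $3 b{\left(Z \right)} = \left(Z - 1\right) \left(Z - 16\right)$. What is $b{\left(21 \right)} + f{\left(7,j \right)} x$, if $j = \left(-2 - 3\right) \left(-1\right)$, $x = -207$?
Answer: $- \frac{30950}{3} \approx -10317.0$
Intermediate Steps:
$b{\left(Z \right)} = \frac{\left(-1 + Z\right) \left(-16 + Z\right)}{3}$ ($b{\left(Z \right)} = \frac{\left(Z - 1\right) \left(Z - 16\right)}{3} = \frac{\left(-1 + Z\right) \left(-16 + Z\right)}{3}$)
$j = 5$ ($j = \left(-5\right) \left(-1\right) = 5$)
$f{\left(l,Y \right)} = Y \left(3 + l\right)$
$b{\left(21 \right)} + f{\left(7,j \right)} x = \left(\frac{16}{3} - 119 + \frac{21^{2}}{3}\right) + 5 \left(3 + 7\right) \left(-207\right) = \left(\frac{16}{3} - 119 + \frac{1}{3} \cdot 441\right) + 5 \cdot 10 \left(-207\right) = \left(\frac{16}{3} - 119 + 147\right) + 50 \left(-207\right) = \frac{100}{3} - 10350 = - \frac{30950}{3}$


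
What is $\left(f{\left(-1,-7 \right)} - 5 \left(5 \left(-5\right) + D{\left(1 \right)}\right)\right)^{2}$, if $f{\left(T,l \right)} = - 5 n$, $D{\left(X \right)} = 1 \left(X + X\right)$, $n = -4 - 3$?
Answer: $22500$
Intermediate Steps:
$n = -7$
$D{\left(X \right)} = 2 X$ ($D{\left(X \right)} = 1 \cdot 2 X = 2 X$)
$f{\left(T,l \right)} = 35$ ($f{\left(T,l \right)} = \left(-5\right) \left(-7\right) = 35$)
$\left(f{\left(-1,-7 \right)} - 5 \left(5 \left(-5\right) + D{\left(1 \right)}\right)\right)^{2} = \left(35 - 5 \left(5 \left(-5\right) + 2 \cdot 1\right)\right)^{2} = \left(35 - 5 \left(-25 + 2\right)\right)^{2} = \left(35 - -115\right)^{2} = \left(35 + 115\right)^{2} = 150^{2} = 22500$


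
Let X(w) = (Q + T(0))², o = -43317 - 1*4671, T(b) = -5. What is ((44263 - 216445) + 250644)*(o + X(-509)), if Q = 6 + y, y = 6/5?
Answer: -94121367498/25 ≈ -3.7649e+9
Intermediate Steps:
y = 6/5 (y = 6*(⅕) = 6/5 ≈ 1.2000)
o = -47988 (o = -43317 - 4671 = -47988)
Q = 36/5 (Q = 6 + 6/5 = 36/5 ≈ 7.2000)
X(w) = 121/25 (X(w) = (36/5 - 5)² = (11/5)² = 121/25)
((44263 - 216445) + 250644)*(o + X(-509)) = ((44263 - 216445) + 250644)*(-47988 + 121/25) = (-172182 + 250644)*(-1199579/25) = 78462*(-1199579/25) = -94121367498/25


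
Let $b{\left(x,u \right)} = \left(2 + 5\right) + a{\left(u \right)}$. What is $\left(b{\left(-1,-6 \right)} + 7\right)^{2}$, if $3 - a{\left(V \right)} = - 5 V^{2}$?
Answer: $38809$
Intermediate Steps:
$a{\left(V \right)} = 3 + 5 V^{2}$ ($a{\left(V \right)} = 3 - - 5 V^{2} = 3 + 5 V^{2}$)
$b{\left(x,u \right)} = 10 + 5 u^{2}$ ($b{\left(x,u \right)} = \left(2 + 5\right) + \left(3 + 5 u^{2}\right) = 7 + \left(3 + 5 u^{2}\right) = 10 + 5 u^{2}$)
$\left(b{\left(-1,-6 \right)} + 7\right)^{2} = \left(\left(10 + 5 \left(-6\right)^{2}\right) + 7\right)^{2} = \left(\left(10 + 5 \cdot 36\right) + 7\right)^{2} = \left(\left(10 + 180\right) + 7\right)^{2} = \left(190 + 7\right)^{2} = 197^{2} = 38809$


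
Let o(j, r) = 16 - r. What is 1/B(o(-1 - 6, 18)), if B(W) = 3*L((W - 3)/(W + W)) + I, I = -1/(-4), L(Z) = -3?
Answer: -4/35 ≈ -0.11429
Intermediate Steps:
I = ¼ (I = -1*(-¼) = ¼ ≈ 0.25000)
B(W) = -35/4 (B(W) = 3*(-3) + ¼ = -9 + ¼ = -35/4)
1/B(o(-1 - 6, 18)) = 1/(-35/4) = -4/35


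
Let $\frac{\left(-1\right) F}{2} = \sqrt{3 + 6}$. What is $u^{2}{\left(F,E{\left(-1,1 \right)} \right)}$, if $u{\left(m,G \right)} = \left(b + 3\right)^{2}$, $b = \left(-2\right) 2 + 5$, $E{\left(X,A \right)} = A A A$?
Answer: $256$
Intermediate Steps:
$E{\left(X,A \right)} = A^{3}$ ($E{\left(X,A \right)} = A^{2} A = A^{3}$)
$b = 1$ ($b = -4 + 5 = 1$)
$F = -6$ ($F = - 2 \sqrt{3 + 6} = - 2 \sqrt{9} = \left(-2\right) 3 = -6$)
$u{\left(m,G \right)} = 16$ ($u{\left(m,G \right)} = \left(1 + 3\right)^{2} = 4^{2} = 16$)
$u^{2}{\left(F,E{\left(-1,1 \right)} \right)} = 16^{2} = 256$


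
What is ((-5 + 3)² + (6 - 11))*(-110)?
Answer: 110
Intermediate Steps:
((-5 + 3)² + (6 - 11))*(-110) = ((-2)² - 5)*(-110) = (4 - 5)*(-110) = -1*(-110) = 110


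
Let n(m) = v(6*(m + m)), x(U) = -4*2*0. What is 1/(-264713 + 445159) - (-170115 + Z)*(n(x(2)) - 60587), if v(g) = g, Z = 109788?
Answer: -659535895069253/180446 ≈ -3.6550e+9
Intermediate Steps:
x(U) = 0 (x(U) = -8*0 = 0)
n(m) = 12*m (n(m) = 6*(m + m) = 6*(2*m) = 12*m)
1/(-264713 + 445159) - (-170115 + Z)*(n(x(2)) - 60587) = 1/(-264713 + 445159) - (-170115 + 109788)*(12*0 - 60587) = 1/180446 - (-60327)*(0 - 60587) = 1/180446 - (-60327)*(-60587) = 1/180446 - 1*3655031949 = 1/180446 - 3655031949 = -659535895069253/180446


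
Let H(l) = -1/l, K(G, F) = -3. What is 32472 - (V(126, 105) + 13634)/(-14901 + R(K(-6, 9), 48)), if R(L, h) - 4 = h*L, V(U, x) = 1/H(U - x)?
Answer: 488424965/15041 ≈ 32473.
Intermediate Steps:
V(U, x) = x - U (V(U, x) = 1/(-1/(U - x)) = x - U)
R(L, h) = 4 + L*h (R(L, h) = 4 + h*L = 4 + L*h)
32472 - (V(126, 105) + 13634)/(-14901 + R(K(-6, 9), 48)) = 32472 - ((105 - 1*126) + 13634)/(-14901 + (4 - 3*48)) = 32472 - ((105 - 126) + 13634)/(-14901 + (4 - 144)) = 32472 - (-21 + 13634)/(-14901 - 140) = 32472 - 13613/(-15041) = 32472 - 13613*(-1)/15041 = 32472 - 1*(-13613/15041) = 32472 + 13613/15041 = 488424965/15041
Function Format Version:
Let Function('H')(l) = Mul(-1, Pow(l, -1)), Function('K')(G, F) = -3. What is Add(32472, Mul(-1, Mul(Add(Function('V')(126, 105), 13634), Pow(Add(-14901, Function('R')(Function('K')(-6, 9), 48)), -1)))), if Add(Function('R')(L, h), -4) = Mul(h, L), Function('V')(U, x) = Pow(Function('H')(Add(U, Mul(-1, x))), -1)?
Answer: Rational(488424965, 15041) ≈ 32473.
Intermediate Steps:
Function('V')(U, x) = Add(x, Mul(-1, U)) (Function('V')(U, x) = Pow(Mul(-1, Pow(Add(U, Mul(-1, x)), -1)), -1) = Add(x, Mul(-1, U)))
Function('R')(L, h) = Add(4, Mul(L, h)) (Function('R')(L, h) = Add(4, Mul(h, L)) = Add(4, Mul(L, h)))
Add(32472, Mul(-1, Mul(Add(Function('V')(126, 105), 13634), Pow(Add(-14901, Function('R')(Function('K')(-6, 9), 48)), -1)))) = Add(32472, Mul(-1, Mul(Add(Add(105, Mul(-1, 126)), 13634), Pow(Add(-14901, Add(4, Mul(-3, 48))), -1)))) = Add(32472, Mul(-1, Mul(Add(Add(105, -126), 13634), Pow(Add(-14901, Add(4, -144)), -1)))) = Add(32472, Mul(-1, Mul(Add(-21, 13634), Pow(Add(-14901, -140), -1)))) = Add(32472, Mul(-1, Mul(13613, Pow(-15041, -1)))) = Add(32472, Mul(-1, Mul(13613, Rational(-1, 15041)))) = Add(32472, Mul(-1, Rational(-13613, 15041))) = Add(32472, Rational(13613, 15041)) = Rational(488424965, 15041)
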